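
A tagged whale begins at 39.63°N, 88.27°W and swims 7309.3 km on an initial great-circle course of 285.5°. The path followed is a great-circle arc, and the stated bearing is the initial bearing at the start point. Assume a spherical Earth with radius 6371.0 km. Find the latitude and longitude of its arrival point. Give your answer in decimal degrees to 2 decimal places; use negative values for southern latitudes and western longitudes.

latitude 26.73°, longitude -167.88°

Central angle δ = d/R = 1.147277 rad.
Start latitude φ₁ = 0.691674 rad; initial bearing θ = 4.982915 rad.
sin φ₂ = sin φ₁ cos δ + cos φ₁ sin δ cos θ = (0.637827)(0.410972) + (0.770179)(0.911648)(0.267238) = 0.449766
φ₂ = asin(0.449766) = 0.466503 rad = 26.73°.
Δλ = atan2( sin θ sin δ cos φ₁ , cos δ − sin φ₁ sin φ₂ ) = atan2(-0.676596, 0.124099) = -1.389396 rad = -79.61°.
λ₂ = λ₁ + Δλ = -167.88°.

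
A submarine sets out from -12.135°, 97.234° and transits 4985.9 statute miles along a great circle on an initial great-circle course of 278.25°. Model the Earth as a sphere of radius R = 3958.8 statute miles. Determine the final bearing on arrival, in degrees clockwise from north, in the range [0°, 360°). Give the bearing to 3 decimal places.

The arc subtends δ = 4985.9/3958.8 = 1.259447 rad at the centre.
With φ₁ = -12.135° = -0.211796 rad and θ = 278.25° = 4.856379 rad:
Applying the spherical law of cosines for sides, sin φ₂ = sin φ₁ cos δ + cos φ₁ sin δ cos θ = 0.069143, so φ₂ = 3.965°.
For the longitude increment, Δλ = atan2( sin θ sin δ cos φ₁, cos δ − sin φ₁ sin φ₂ ) = atan2(-0.921020, 0.320878) = -70.792°.
Hence λ₂ = 97.234° + -70.792° = 26.442°.
The forward bearing on arrival equals the back-azimuth from the destination plus 180°.
Back-azimuth from P₂ (3.965°, 26.442°) to P₁ (-12.135°, 97.234°), with Δλ' = λ₁ − λ₂ = 70.792°: atan2( sin Δλ' cos φ₁ , cos φ₂ sin φ₁ − sin φ₂ cos φ₁ cos Δλ' ) = 104.103°.
Final bearing = (104.103° + 180°) mod 360° = 284.103°.

final bearing 284.103°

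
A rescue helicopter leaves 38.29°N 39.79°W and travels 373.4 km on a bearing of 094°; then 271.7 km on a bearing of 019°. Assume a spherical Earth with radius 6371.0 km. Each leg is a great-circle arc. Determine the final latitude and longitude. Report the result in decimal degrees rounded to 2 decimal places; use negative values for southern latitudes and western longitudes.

latitude 40.28°, longitude -34.50°

Apply the spherical direct solution leg by leg, carrying full precision between legs.
Leg 1: from (38.29°, -39.79°), δ = 373.4/6371 = 0.058609 rad, θ = 94° → φ = 37.98°, λ = -35.54°.
Leg 2: from (37.98°, -35.54°), δ = 271.7/6371 = 0.042646 rad, θ = 19° → φ = 40.28°, λ = -34.50°.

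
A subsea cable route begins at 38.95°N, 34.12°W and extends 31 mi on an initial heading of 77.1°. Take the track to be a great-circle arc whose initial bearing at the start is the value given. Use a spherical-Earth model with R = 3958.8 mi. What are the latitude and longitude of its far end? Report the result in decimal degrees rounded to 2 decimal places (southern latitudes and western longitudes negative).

latitude 39.05°, longitude -33.56°

Central angle δ = d/R = 0.007831 rad.
With φ₁ = 38.95° = 0.679806 rad and θ = 77.1° = 1.345649 rad:
Applying the spherical law of cosines for sides, sin φ₂ = sin φ₁ cos δ + cos φ₁ sin δ cos θ = 0.629982, so φ₂ = 39.05°.
Δλ = atan2( sin θ sin δ cos φ₁ , cos δ − sin φ₁ sin φ₂ ) = atan2(0.005936, 0.603936) = 0.009829 rad = 0.56°.
λ₂ = -34.12° + 0.56° = -33.56°.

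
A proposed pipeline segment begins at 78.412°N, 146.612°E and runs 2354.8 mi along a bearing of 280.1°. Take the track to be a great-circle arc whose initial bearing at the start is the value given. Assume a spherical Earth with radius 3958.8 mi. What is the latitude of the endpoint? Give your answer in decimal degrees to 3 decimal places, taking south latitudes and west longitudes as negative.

Central angle δ = d/R = 0.594827 rad.
Converting: φ₁ = 1.368548 rad, θ = 4.888667 rad.
Applying the spherical law of cosines for sides, sin φ₂ = sin φ₁ cos δ + cos φ₁ sin δ cos θ = 0.831103, so φ₂ = 56.212°.
Then Δλ = atan2(-0.110818, 0.014082) = -1.444398 rad, from sin θ sin δ cos φ₁ over cos δ − sin φ₁ sin φ₂.
λ₂ = 146.612° + -82.758° = 63.854°.

latitude 56.212°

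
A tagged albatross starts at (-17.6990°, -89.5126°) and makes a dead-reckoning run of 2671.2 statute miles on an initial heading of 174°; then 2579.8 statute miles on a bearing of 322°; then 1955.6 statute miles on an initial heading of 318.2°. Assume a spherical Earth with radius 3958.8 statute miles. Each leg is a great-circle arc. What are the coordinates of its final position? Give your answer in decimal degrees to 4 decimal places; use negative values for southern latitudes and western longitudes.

Apply the spherical direct solution leg by leg, carrying full precision between legs.
Leg 1: from (-17.6990°, -89.5126°), δ = 2671.2/3958.8 = 0.674750 rad, θ = 174° → φ = -56.0236°, λ = -82.8025°.
Leg 2: from (-56.0236°, -82.8025°), δ = 2579.8/3958.8 = 0.651662 rad, θ = 322° → φ = -23.0938°, λ = -106.7522°.
Leg 3: from (-23.0938°, -106.7522°), δ = 1955.6/3958.8 = 0.493988 rad, θ = 318.2° → φ = -1.1580°, λ = -125.1791°.

latitude -1.1580°, longitude -125.1791°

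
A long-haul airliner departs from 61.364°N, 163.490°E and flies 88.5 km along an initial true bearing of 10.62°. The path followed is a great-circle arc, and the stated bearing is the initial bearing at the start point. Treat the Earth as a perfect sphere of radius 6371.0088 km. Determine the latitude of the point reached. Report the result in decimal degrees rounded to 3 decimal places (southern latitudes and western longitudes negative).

latitude 62.146°

δ = 88.5/6371.0088 = 0.013891 rad (0.7959°).
Converting: φ₁ = 1.071004 rad, θ = 0.185354 rad.
sin φ₂ = sin φ₁ cos δ + cos φ₁ sin δ cos θ = (0.877682)(0.999904) + (0.479243)(0.013891)(0.982871) = 0.884140
φ₂ = asin(0.884140) = 1.084651 rad = 62.146°.
For the longitude increment, Δλ = atan2( sin θ sin δ cos φ₁, cos δ − sin φ₁ sin φ₂ ) = atan2(0.001227, 0.223909) = 0.314°.
λ₂ = λ₁ + Δλ = 163.804°.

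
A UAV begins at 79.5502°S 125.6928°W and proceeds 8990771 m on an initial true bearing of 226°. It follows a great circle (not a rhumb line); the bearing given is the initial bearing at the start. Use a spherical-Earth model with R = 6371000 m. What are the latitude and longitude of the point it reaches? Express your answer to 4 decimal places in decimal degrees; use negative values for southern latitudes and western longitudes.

Central angle δ = d/R = 1.411202 rad.
Converting: φ₁ = -1.388413 rad, θ = 3.944444 rad.
Destination latitude: φ₂ = arcsin( sin φ₁ cos δ + cos φ₁ sin δ cos θ ) = arcsin(-0.280673) = -16.3004°.
For the longitude increment, Δλ = atan2( sin θ sin δ cos φ₁, cos δ − sin φ₁ sin φ₂ ) = atan2(-0.128811, -0.117101) = -132.2736°.
λ₂ = -125.6928° + -132.2736° = -257.9664°, normalized to (−180°, 180°] → 102.0336°.

latitude -16.3004°, longitude 102.0336°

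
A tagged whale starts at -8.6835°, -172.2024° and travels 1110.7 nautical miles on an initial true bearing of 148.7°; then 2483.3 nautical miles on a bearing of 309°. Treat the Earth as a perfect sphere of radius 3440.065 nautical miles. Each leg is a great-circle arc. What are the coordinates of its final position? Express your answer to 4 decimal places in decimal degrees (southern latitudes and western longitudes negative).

Apply the spherical direct solution leg by leg, carrying full precision between legs.
Leg 1: from (-8.6835°, -172.2024°), δ = 1110.7/3440.065 = 0.322872 rad, θ = 148.7° → φ = -24.2790°, λ = -161.7841°.
Leg 2: from (-24.2790°, -161.7841°), δ = 2483.3/3440.065 = 0.721876 rad, θ = 309° → φ = 4.0400°, λ = 167.2309°.

latitude 4.0400°, longitude 167.2309°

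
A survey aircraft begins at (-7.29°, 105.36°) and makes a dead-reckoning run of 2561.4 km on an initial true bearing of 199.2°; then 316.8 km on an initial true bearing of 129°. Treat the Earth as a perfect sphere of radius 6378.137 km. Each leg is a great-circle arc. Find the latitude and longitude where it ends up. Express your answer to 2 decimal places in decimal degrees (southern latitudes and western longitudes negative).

Apply the spherical direct solution leg by leg, carrying full precision between legs.
Leg 1: from (-7.29°, 105.36°), δ = 2561.4/6378.137 = 0.401591 rad, θ = 199.2° → φ = -28.88°, λ = 96.92°.
Leg 2: from (-28.88°, 96.92°), δ = 316.8/6378.137 = 0.049670 rad, θ = 129° → φ = -30.64°, λ = 99.49°.

latitude -30.64°, longitude 99.49°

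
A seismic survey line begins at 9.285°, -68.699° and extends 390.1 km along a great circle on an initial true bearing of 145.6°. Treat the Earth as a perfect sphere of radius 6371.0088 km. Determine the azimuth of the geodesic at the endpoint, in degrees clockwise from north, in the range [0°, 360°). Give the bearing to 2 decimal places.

δ = 390.1/6371.0088 = 0.061230 rad (3.5082°).
Converting: φ₁ = 0.162054 rad, θ = 2.541199 rad.
sin φ₂ = sin φ₁ cos δ + cos φ₁ sin δ cos θ = (0.161345)(0.998126) + (0.986898)(0.061192)(-0.825113) = 0.111214
φ₂ = asin(0.111214) = 0.111445 rad = 6.385°.
Δλ = atan2( sin θ sin δ cos φ₁ , cos δ − sin φ₁ sin φ₂ ) = atan2(0.034119, 0.980182) = 0.034794 rad = 1.994°.
Hence λ₂ = -68.699° + 1.994° = -66.705°.
The forward bearing on arrival equals the back-azimuth from the destination plus 180°.
Back-azimuth from P₂ (6.39°, -66.71°) to P₁ (9.29°, -68.70°), with Δλ' = λ₁ − λ₂ = -1.99°: atan2( sin Δλ' cos φ₁ , cos φ₂ sin φ₁ − sin φ₂ cos φ₁ cos Δλ' ) = 325.87°.
Final bearing = (325.87° + 180°) mod 360° = 145.87°.

final bearing 145.87°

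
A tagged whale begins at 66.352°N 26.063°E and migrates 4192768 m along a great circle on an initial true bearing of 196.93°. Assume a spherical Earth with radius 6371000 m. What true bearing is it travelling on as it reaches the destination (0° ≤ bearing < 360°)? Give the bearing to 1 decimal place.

final bearing 187.7°

Angular distance δ = d/R = 4192768 / 6371000 = 0.658102 rad.
Start latitude φ₁ = 1.158061 rad; initial bearing θ = 3.437077 rad.
Applying the spherical law of cosines for sides, sin φ₂ = sin φ₁ cos δ + cos φ₁ sin δ cos θ = 0.490022, so φ₂ = 29.342°.
Δλ = atan2( sin θ sin δ cos φ₁ , cos δ − sin φ₁ sin φ₂ ) = atan2(-0.071441, 0.342281) = -0.205765 rad = -11.789°.
λ₂ = 26.063° + -11.789° = 14.274°.
The forward bearing on arrival equals the back-azimuth from the destination plus 180°.
Back-azimuth from P₂ (29.3°, 14.3°) to P₁ (66.4°, 26.1°), with Δλ' = λ₁ − λ₂ = 11.8°: atan2( sin Δλ' cos φ₁ , cos φ₂ sin φ₁ − sin φ₂ cos φ₁ cos Δλ' ) = 7.7°.
Final bearing = (7.7° + 180°) mod 360° = 187.7°.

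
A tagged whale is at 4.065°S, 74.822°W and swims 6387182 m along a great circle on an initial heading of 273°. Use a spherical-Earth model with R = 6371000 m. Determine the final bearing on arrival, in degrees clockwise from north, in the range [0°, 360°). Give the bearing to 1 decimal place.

Central angle δ = d/R = 1.002540 rad.
With φ₁ = -4.065° = -0.070948 rad and θ = 273° = 4.764749 rad:
Destination latitude: φ₂ = arcsin( sin φ₁ cos δ + cos φ₁ sin δ cos θ ) = arcsin(0.005851) = 0.335°.
Then Δλ = atan2(-0.839568, 0.538578) = -1.000424 rad, from sin θ sin δ cos φ₁ over cos δ − sin φ₁ sin φ₂.
λ₂ = λ₁ + Δλ = -132.142°.
The forward bearing on arrival equals the back-azimuth from the destination plus 180°.
Back-azimuth from P₂ (0.3°, -132.1°) to P₁ (-4.1°, -74.8°), with Δλ' = λ₁ − λ₂ = 57.3°: atan2( sin Δλ' cos φ₁ , cos φ₂ sin φ₁ − sin φ₂ cos φ₁ cos Δλ' ) = 95.0°.
Final bearing = (95.0° + 180°) mod 360° = 275.0°.

final bearing 275.0°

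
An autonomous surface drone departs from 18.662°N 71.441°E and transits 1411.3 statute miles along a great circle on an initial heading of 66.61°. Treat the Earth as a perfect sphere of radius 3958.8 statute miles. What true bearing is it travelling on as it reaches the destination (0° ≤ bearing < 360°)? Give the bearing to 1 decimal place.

δ = 1411.3/3958.8 = 0.356497 rad (20.4258°).
Converting: φ₁ = 0.325713 rad, θ = 1.162564 rad.
sin φ₂ = sin φ₁ cos δ + cos φ₁ sin δ cos θ = (0.319985)(0.937125) + (0.947423)(0.348994)(0.396988) = 0.431127
φ₂ = asin(0.431127) = 0.445742 rad = 25.539°.
For the longitude increment, Δλ = atan2( sin θ sin δ cos φ₁, cos δ − sin φ₁ sin φ₂ ) = atan2(0.303473, 0.799171) = 20.794°.
Hence λ₂ = 71.441° + 20.794° = 92.235°.
The forward bearing on arrival equals the back-azimuth from the destination plus 180°.
Back-azimuth from P₂ (25.5°, 92.2°) to P₁ (18.7°, 71.4°), with Δλ' = λ₁ − λ₂ = -20.8°: atan2( sin Δλ' cos φ₁ , cos φ₂ sin φ₁ − sin φ₂ cos φ₁ cos Δλ' ) = 254.5°.
Final bearing = (254.5° + 180°) mod 360° = 74.5°.

final bearing 74.5°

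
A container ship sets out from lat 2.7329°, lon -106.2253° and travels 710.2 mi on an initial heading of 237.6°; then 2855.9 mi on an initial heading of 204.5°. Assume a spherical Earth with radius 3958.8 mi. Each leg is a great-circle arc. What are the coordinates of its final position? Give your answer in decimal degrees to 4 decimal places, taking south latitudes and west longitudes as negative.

Apply the spherical direct solution leg by leg, carrying full precision between legs.
Leg 1: from (2.7329°, -106.2253°), δ = 710.2/3958.8 = 0.179398 rad, θ = 237.6° → φ = -2.7850°, λ = -114.9008°.
Leg 2: from (-2.7850°, -114.9008°), δ = 2855.9/3958.8 = 0.721405 rad, θ = 204.5° → φ = -39.5498°, λ = -135.7061°.

latitude -39.5498°, longitude -135.7061°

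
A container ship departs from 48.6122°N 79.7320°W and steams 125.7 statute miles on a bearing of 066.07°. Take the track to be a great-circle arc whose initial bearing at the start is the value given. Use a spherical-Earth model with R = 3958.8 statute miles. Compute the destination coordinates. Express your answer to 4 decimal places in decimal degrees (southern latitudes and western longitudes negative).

latitude 49.3222°, longitude -77.1804°

The arc subtends δ = 125.7/3958.8 = 0.031752 rad at the centre.
Start latitude φ₁ = 0.848443 rad; initial bearing θ = 1.153139 rad.
sin φ₂ = sin φ₁ cos δ + cos φ₁ sin δ cos θ = (0.750252)(0.999496) + (0.661152)(0.031747)(0.405620) = 0.758387
φ₂ = asin(0.758387) = 0.860836 rad = 49.3222°.
For the longitude increment, Δλ = atan2( sin θ sin δ cos φ₁, cos δ − sin φ₁ sin φ₂ ) = atan2(0.019185, 0.430514) = 2.5516°.
λ₂ = λ₁ + Δλ = -77.1804°.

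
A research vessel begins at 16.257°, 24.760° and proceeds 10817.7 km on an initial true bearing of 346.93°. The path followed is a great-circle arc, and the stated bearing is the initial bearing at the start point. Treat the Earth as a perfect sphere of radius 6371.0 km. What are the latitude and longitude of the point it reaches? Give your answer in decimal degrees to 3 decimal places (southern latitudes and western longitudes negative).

Angular distance δ = d/R = 10817.7 / 6371 = 1.697960 rad.
Start latitude φ₁ = 0.283738 rad; initial bearing θ = 6.055071 rad.
Applying the spherical law of cosines for sides, sin φ₂ = sin φ₁ cos δ + cos φ₁ sin δ cos θ = 0.892092, so φ₂ = 63.137°.
Then Δλ = atan2(-0.215346, -0.376559) = -2.622107 rad, from sin θ sin δ cos φ₁ over cos δ − sin φ₁ sin φ₂.
λ₂ = λ₁ + Δλ = -125.476°.

latitude 63.137°, longitude -125.476°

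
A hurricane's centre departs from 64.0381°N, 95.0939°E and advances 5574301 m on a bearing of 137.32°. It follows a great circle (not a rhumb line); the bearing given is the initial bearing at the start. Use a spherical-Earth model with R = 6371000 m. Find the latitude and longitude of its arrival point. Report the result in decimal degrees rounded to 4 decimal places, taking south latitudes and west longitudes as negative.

latitude 19.2286°, longitude 128.5322°

Angular distance δ = d/R = 5574301 / 6371000 = 0.874949 rad.
Converting: φ₁ = 1.117676 rad, θ = 2.396686 rad.
sin φ₂ = sin φ₁ cos δ + cos φ₁ sin δ cos θ = (0.899085)(0.641036) + (0.437773)(0.767511)(-0.735151) = 0.329338
φ₂ = asin(0.329338) = 0.335603 rad = 19.2286°.
Δλ = atan2( sin θ sin δ cos φ₁ , cos δ − sin φ₁ sin φ₂ ) = atan2(0.227773, 0.344933) = 0.583609 rad = 33.4383°.
Hence λ₂ = 95.0939° + 33.4383° = 128.5322°.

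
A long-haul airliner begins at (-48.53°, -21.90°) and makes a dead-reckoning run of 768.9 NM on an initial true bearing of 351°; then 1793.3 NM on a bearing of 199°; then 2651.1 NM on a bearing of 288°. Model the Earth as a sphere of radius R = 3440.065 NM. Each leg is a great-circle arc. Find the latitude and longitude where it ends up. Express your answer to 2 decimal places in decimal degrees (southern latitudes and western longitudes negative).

latitude -32.68°, longitude -97.05°

Apply the spherical direct solution leg by leg, carrying full precision between legs.
Leg 1: from (-48.53°, -21.90°), δ = 768.9/3440.065 = 0.223513 rad, θ = 351° → φ = -35.85°, λ = -24.35°.
Leg 2: from (-35.85°, -24.35°), δ = 1793.3/3440.065 = 0.521298 rad, θ = 199° → φ = -62.82°, λ = -45.14°.
Leg 3: from (-62.82°, -45.14°), δ = 2651.1/3440.065 = 0.770654 rad, θ = 288° → φ = -32.68°, λ = -97.05°.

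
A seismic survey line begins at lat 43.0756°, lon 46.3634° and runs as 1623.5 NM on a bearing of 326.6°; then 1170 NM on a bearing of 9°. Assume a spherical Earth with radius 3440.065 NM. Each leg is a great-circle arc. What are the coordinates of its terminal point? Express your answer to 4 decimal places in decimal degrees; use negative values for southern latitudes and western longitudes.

latitude 81.0705°, longitude 33.4146°

Apply the spherical direct solution leg by leg, carrying full precision between legs.
Leg 1: from (43.0756°, 46.3634°), δ = 1623.5/3440.065 = 0.471939 rad, θ = 326.6° → φ = 62.3179°, λ = 13.7690°.
Leg 2: from (62.3179°, 13.7690°), δ = 1170/3440.065 = 0.340110 rad, θ = 9° → φ = 81.0705°, λ = 33.4146°.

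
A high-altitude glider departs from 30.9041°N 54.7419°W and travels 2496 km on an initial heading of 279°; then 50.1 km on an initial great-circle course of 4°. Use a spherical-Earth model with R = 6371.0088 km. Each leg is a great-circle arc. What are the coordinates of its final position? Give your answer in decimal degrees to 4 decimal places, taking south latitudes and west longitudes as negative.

latitude 32.1810°, longitude -81.0263°

Apply the spherical direct solution leg by leg, carrying full precision between legs.
Leg 1: from (30.9041°, -54.7419°), δ = 2496/6371.0088 = 0.391775 rad, θ = 279° → φ = 31.7315°, λ = -81.0634°.
Leg 2: from (31.7315°, -81.0634°), δ = 50.1/6371.0088 = 0.007864 rad, θ = 4° → φ = 32.1810°, λ = -81.0263°.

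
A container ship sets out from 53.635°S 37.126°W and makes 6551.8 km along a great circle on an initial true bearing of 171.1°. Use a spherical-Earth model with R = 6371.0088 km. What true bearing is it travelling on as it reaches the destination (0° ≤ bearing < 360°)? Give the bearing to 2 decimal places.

final bearing 13.33°

Angular distance δ = d/R = 6551.8 / 6371.0088 = 1.028377 rad.
Start latitude φ₁ = -0.936107 rad; initial bearing θ = 2.986258 rad.
Applying the spherical law of cosines for sides, sin φ₂ = sin φ₁ cos δ + cos φ₁ sin δ cos θ = -0.917386, so φ₂ = -66.547°.
For the longitude increment, Δλ = atan2( sin θ sin δ cos φ₁, cos δ − sin φ₁ sin φ₂ ) = atan2(0.078565, -0.222522) = 160.554°.
λ₂ = λ₁ + Δλ = 123.428°.
The forward bearing on arrival equals the back-azimuth from the destination plus 180°.
Back-azimuth from P₂ (-66.55°, 123.43°) to P₁ (-53.63°, -37.13°), with Δλ' = λ₁ − λ₂ = -160.55°: atan2( sin Δλ' cos φ₁ , cos φ₂ sin φ₁ − sin φ₂ cos φ₁ cos Δλ' ) = 193.33°.
Final bearing = (193.33° + 180°) mod 360° = 13.33°.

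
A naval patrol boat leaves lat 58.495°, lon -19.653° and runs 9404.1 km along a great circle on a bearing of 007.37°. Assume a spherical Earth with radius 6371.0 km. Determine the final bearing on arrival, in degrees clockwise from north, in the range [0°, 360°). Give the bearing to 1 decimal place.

final bearing 175.2°

δ = 9404.1/6371 = 1.476079 rad (84.5731°).
With φ₁ = 58.495° = 1.020930 rad and θ = 7.37° = 0.128631 rad:
Destination latitude: φ₂ = arcsin( sin φ₁ cos δ + cos φ₁ sin δ cos θ ) = arcsin(0.596567) = 36.624°.
Δλ = atan2( sin θ sin δ cos φ₁ , cos δ − sin φ₁ sin φ₂ ) = atan2(0.066733, -0.414054) = 2.981797 rad = 170.844°.
λ₂ = λ₁ + Δλ = 151.191°.
The forward bearing on arrival equals the back-azimuth from the destination plus 180°.
Back-azimuth from P₂ (36.6°, 151.2°) to P₁ (58.5°, -19.7°), with Δλ' = λ₁ − λ₂ = -170.8°: atan2( sin Δλ' cos φ₁ , cos φ₂ sin φ₁ − sin φ₂ cos φ₁ cos Δλ' ) = 355.2°.
Final bearing = (355.2° + 180°) mod 360° = 175.2°.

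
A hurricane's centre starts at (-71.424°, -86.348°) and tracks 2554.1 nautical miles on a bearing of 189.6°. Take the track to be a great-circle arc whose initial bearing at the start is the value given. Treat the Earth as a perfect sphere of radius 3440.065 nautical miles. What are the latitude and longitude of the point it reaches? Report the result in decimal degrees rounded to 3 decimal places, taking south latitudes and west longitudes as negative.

latitude -65.614°, longitude 109.500°

δ = 2554.1/3440.065 = 0.742457 rad (42.5396°).
Start latitude φ₁ = -1.246584 rad; initial bearing θ = 3.309144 rad.
Destination latitude: φ₂ = arcsin( sin φ₁ cos δ + cos φ₁ sin δ cos θ ) = arcsin(-0.910787) = -65.614°.
Δλ = atan2( sin θ sin δ cos φ₁ , cos δ − sin φ₁ sin φ₂ ) = atan2(-0.035919, -0.126527) = -2.864989 rad = -164.152°.
λ₂ = -86.348° + -164.152° = -250.500°, normalized to (−180°, 180°] → 109.500°.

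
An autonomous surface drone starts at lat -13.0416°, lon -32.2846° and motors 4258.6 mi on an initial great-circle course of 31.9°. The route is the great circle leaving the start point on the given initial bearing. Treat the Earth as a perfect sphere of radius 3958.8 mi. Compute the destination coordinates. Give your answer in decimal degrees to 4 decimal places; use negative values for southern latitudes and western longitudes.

The arc subtends δ = 4258.6/3958.8 = 1.075730 rad at the centre.
With φ₁ = -13.0416° = -0.227619 rad and θ = 31.9° = 0.556760 rad:
sin φ₂ = sin φ₁ cos δ + cos φ₁ sin δ cos θ = (-0.225658)(0.475090) + (0.974206)(0.879937)(0.848972) = 0.620565
φ₂ = asin(0.620565) = 0.669463 rad = 38.3574°.
Δλ = atan2( sin θ sin δ cos φ₁ , cos δ − sin φ₁ sin φ₂ ) = atan2(0.452999, 0.615126) = 0.634761 rad = 36.3692°.
λ₂ = λ₁ + Δλ = 4.0846°.

latitude 38.3574°, longitude 4.0846°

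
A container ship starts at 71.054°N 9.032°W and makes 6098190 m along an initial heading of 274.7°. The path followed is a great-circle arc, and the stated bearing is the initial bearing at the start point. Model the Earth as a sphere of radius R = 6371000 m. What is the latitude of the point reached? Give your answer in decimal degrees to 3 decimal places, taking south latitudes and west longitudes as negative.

latitude 34.498°

δ = 6098190/6371000 = 0.957179 rad (54.8423°).
With φ₁ = 71.054° = 1.240126 rad and θ = 274.7° = 4.794419 rad:
Destination latitude: φ₂ = arcsin( sin φ₁ cos δ + cos φ₁ sin δ cos θ ) = arcsin(0.566383) = 34.498°.
For the longitude increment, Δλ = atan2( sin θ sin δ cos φ₁, cos δ − sin φ₁ sin φ₂ ) = atan2(-0.264554, 0.040129) = -81.375°.
λ₂ = λ₁ + Δλ = -90.407°.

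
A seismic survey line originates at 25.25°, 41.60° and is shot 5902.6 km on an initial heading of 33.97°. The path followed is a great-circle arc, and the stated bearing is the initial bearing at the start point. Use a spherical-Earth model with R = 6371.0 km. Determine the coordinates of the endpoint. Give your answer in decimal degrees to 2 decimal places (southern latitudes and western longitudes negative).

Angular distance δ = d/R = 5902.6 / 6371 = 0.926479 rad.
Start latitude φ₁ = 0.440696 rad; initial bearing θ = 0.592888 rad.
Applying the spherical law of cosines for sides, sin φ₂ = sin φ₁ cos δ + cos φ₁ sin δ cos θ = 0.855926, so φ₂ = 58.86°.
For the longitude increment, Δλ = atan2( sin θ sin δ cos φ₁, cos δ − sin φ₁ sin φ₂ ) = atan2(0.404050, 0.235541) = 59.76°.
λ₂ = 41.60° + 59.76° = 101.36°.

latitude 58.86°, longitude 101.36°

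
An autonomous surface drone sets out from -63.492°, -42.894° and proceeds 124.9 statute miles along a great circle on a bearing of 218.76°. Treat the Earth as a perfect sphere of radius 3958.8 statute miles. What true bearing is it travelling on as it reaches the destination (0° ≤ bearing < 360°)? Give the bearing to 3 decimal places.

Central angle δ = d/R = 0.031550 rad.
Start latitude φ₁ = -1.108144 rad; initial bearing θ = 3.818082 rad.
sin φ₂ = sin φ₁ cos δ + cos φ₁ sin δ cos θ = (-0.894872)(0.999502) + (0.446323)(0.031545)(-0.779775) = -0.905405
φ₂ = asin(-0.905405) = -1.132333 rad = -64.878°.
Δλ = atan2( sin θ sin δ cos φ₁ , cos δ − sin φ₁ sin φ₂ ) = atan2(-0.008814, 0.189280) = -0.046534 rad = -2.666°.
λ₂ = -42.894° + -2.666° = -45.560°.
The forward bearing on arrival equals the back-azimuth from the destination plus 180°.
Back-azimuth from P₂ (-64.878°, -45.560°) to P₁ (-63.492°, -42.894°), with Δλ' = λ₁ − λ₂ = 2.666°: atan2( sin Δλ' cos φ₁ , cos φ₂ sin φ₁ − sin φ₂ cos φ₁ cos Δλ' ) = 41.160°.
Final bearing = (41.160° + 180°) mod 360° = 221.160°.

final bearing 221.160°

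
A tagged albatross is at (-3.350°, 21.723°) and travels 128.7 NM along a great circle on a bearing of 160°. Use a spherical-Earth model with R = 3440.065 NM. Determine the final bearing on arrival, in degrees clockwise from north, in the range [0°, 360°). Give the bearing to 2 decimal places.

δ = 128.7/3440.065 = 0.037412 rad (2.1436°).
Start latitude φ₁ = -0.058469 rad; initial bearing θ = 2.792527 rad.
Destination latitude: φ₂ = arcsin( sin φ₁ cos δ + cos φ₁ sin δ cos θ ) = arcsin(-0.093482) = -5.364°.
Δλ = atan2( sin θ sin δ cos φ₁ , cos δ − sin φ₁ sin φ₂ ) = atan2(0.012771, 0.993838) = 0.012849 rad = 0.736°.
λ₂ = λ₁ + Δλ = 22.459°.
The forward bearing on arrival equals the back-azimuth from the destination plus 180°.
Back-azimuth from P₂ (-5.36°, 22.46°) to P₁ (-3.35°, 21.72°), with Δλ' = λ₁ − λ₂ = -0.74°: atan2( sin Δλ' cos φ₁ , cos φ₂ sin φ₁ − sin φ₂ cos φ₁ cos Δλ' ) = 339.94°.
Final bearing = (339.94° + 180°) mod 360° = 159.94°.

final bearing 159.94°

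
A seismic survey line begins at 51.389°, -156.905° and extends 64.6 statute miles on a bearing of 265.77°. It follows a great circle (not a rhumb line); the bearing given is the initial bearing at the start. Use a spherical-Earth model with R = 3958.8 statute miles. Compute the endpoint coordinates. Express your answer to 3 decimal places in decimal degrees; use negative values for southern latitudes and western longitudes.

latitude 51.311°, longitude -158.397°

δ = 64.6/3958.8 = 0.016318 rad (0.9350°).
Converting: φ₁ = 0.896907 rad, θ = 4.638562 rad.
Applying the spherical law of cosines for sides, sin φ₂ = sin φ₁ cos δ + cos φ₁ sin δ cos θ = 0.780546, so φ₂ = 51.311°.
Δλ = atan2( sin θ sin δ cos φ₁ , cos δ − sin φ₁ sin φ₂ ) = atan2(-0.010155, 0.389948) = -0.026035 rad = -1.492°.
λ₂ = -156.905° + -1.492° = -158.397°.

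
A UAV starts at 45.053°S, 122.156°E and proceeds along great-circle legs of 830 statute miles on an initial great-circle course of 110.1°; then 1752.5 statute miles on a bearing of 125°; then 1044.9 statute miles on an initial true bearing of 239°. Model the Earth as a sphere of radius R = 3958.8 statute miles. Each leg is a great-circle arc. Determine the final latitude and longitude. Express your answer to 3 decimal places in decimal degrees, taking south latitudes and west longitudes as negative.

Apply the spherical direct solution leg by leg, carrying full precision between legs.
Leg 1: from (-45.053°, 122.156°), δ = 830/3958.8 = 0.209659 rad, θ = 110.1° → φ = -47.970°, λ = 139.129°.
Leg 2: from (-47.970°, 139.129°), δ = 1752.5/3958.8 = 0.442685 rad, θ = 125° → φ = -56.688°, λ = 178.841°.
Leg 3: from (-56.688°, 178.841°), δ = 1044.9/3958.8 = 0.263944 rad, θ = 239° → φ = -61.708°, λ = 150.688°.

latitude -61.708°, longitude 150.688°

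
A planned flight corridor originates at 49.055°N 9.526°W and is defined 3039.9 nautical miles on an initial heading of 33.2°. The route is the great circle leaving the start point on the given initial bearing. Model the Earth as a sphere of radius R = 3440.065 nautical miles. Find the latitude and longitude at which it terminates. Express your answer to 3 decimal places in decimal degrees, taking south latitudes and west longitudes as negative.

latitude 64.561°, longitude 90.249°

δ = 3039.9/3440.065 = 0.883675 rad (50.6309°).
Start latitude φ₁ = 0.856171 rad; initial bearing θ = 0.579449 rad.
Applying the spherical law of cosines for sides, sin φ₂ = sin φ₁ cos δ + cos φ₁ sin δ cos θ = 0.903046, so φ₂ = 64.561°.
Δλ = atan2( sin θ sin δ cos φ₁ , cos δ − sin φ₁ sin φ₂ ) = atan2(0.277408, -0.047792) = 1.741401 rad = 99.775°.
λ₂ = -9.526° + 99.775° = 90.249°.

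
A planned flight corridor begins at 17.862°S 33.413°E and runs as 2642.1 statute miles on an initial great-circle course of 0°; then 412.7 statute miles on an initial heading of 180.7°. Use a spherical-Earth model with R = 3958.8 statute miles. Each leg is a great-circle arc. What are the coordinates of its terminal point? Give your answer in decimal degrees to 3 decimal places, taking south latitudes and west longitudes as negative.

Apply the spherical direct solution leg by leg, carrying full precision between legs.
Leg 1: from (-17.862°, 33.413°), δ = 2642.1/3958.8 = 0.667399 rad, θ = 0° → φ = 20.377°, λ = 33.413°.
Leg 2: from (20.377°, 33.413°), δ = 412.7/3958.8 = 0.104249 rad, θ = 180.7° → φ = 14.405°, λ = 33.338°.

latitude 14.405°, longitude 33.338°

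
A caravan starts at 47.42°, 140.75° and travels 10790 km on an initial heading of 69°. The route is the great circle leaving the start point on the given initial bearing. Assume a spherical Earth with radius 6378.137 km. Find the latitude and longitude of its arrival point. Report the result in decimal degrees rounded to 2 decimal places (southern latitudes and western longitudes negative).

The arc subtends δ = 10790/6378.137 = 1.691717 rad at the centre.
With φ₁ = 47.42° = 0.827635 rad and θ = 69° = 1.204277 rad:
Destination latitude: φ₂ = arcsin( sin φ₁ cos δ + cos φ₁ sin δ cos θ ) = arcsin(0.151887) = 8.74°.
For the longitude increment, Δλ = atan2( sin θ sin δ cos φ₁, cos δ − sin φ₁ sin φ₂ ) = atan2(0.627066, -0.232465) = 110.34°.
λ₂ = 140.75° + 110.34° = 251.09°, normalized to (−180°, 180°] → -108.91°.

latitude 8.74°, longitude -108.91°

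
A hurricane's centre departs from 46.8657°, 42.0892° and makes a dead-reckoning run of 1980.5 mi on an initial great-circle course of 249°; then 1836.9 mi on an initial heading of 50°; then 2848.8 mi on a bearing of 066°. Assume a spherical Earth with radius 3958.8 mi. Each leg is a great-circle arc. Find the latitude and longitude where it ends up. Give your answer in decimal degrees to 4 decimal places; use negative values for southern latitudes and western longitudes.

latitude 46.3909°, longitude 100.4635°

Apply the spherical direct solution leg by leg, carrying full precision between legs.
Leg 1: from (46.8657°, 42.0892°), δ = 1980.5/3958.8 = 0.500278 rad, θ = 249° → φ = 31.5198°, λ = 10.3997°.
Leg 2: from (31.5198°, 10.3997°), δ = 1836.9/3958.8 = 0.464004 rad, θ = 50° → φ = 45.4585°, λ = 39.6589°.
Leg 3: from (45.4585°, 39.6589°), δ = 2848.8/3958.8 = 0.719612 rad, θ = 66° → φ = 46.3909°, λ = 100.4635°.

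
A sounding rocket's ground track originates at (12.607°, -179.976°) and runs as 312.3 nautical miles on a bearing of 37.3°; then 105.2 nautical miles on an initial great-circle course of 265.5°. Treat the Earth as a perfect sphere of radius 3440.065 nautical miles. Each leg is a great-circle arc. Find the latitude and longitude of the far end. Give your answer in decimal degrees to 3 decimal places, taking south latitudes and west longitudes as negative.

Apply the spherical direct solution leg by leg, carrying full precision between legs.
Leg 1: from (12.607°, -179.976°), δ = 312.3/3440.065 = 0.090783 rad, θ = 37.3° → φ = 16.723°, λ = -176.687°.
Leg 2: from (16.723°, -176.687°), δ = 105.2/3440.065 = 0.030581 rad, θ = 265.5° → φ = 16.577°, λ = -178.510°.

latitude 16.577°, longitude -178.510°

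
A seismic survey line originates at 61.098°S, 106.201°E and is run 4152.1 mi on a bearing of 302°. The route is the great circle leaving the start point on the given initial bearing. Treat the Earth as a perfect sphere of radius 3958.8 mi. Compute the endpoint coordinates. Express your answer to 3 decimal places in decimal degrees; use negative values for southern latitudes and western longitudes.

δ = 4152.1/3958.8 = 1.048828 rad (60.0934°).
Start latitude φ₁ = -1.066361 rad; initial bearing θ = 5.270894 rad.
sin φ₂ = sin φ₁ cos δ + cos φ₁ sin δ cos θ = (-0.875448)(0.498587) + (0.483313)(0.866839)(0.529919) = -0.214475
φ₂ = asin(-0.214475) = -0.216154 rad = -12.385°.
Then Δλ = atan2(-0.355294, 0.310826) = -0.852056 rad, from sin θ sin δ cos φ₁ over cos δ − sin φ₁ sin φ₂.
λ₂ = 106.201° + -48.819° = 57.382°.

latitude -12.385°, longitude 57.382°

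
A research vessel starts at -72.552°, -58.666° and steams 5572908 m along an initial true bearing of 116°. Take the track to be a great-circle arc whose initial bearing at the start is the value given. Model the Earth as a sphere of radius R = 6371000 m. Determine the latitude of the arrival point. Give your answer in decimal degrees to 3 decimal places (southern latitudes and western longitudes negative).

Angular distance δ = d/R = 5572908 / 6371000 = 0.874730 rad.
With φ₁ = -72.552° = -1.266271 rad and θ = 116° = 2.024582 rad:
Applying the spherical law of cosines for sides, sin φ₂ = sin φ₁ cos δ + cos φ₁ sin δ cos θ = -0.712566, so φ₂ = -45.444°.
Δλ = atan2( sin θ sin δ cos φ₁ , cos δ − sin φ₁ sin φ₂ ) = atan2(0.206802, -0.038577) = 1.755215 rad = 100.566°.
λ₂ = -58.666° + 100.566° = 41.900°.

latitude -45.444°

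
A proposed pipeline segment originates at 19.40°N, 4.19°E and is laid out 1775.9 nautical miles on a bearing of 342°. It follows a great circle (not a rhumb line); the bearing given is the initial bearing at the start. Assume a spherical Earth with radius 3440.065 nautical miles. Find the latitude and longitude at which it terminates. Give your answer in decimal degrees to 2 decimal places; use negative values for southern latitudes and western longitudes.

δ = 1775.9/3440.065 = 0.516240 rad (29.5784°).
Converting: φ₁ = 0.338594 rad, θ = 5.969026 rad.
sin φ₂ = sin φ₁ cos δ + cos φ₁ sin δ cos θ = (0.332161)(0.869681) + (0.943223)(0.493614)(0.951057) = 0.731675
φ₂ = asin(0.731675) = 0.820775 rad = 47.03°.
For the longitude increment, Δλ = atan2( sin θ sin δ cos φ₁, cos δ − sin φ₁ sin φ₂ ) = atan2(-0.143875, 0.626647) = -12.93°.
λ₂ = λ₁ + Δλ = -8.74°.

latitude 47.03°, longitude -8.74°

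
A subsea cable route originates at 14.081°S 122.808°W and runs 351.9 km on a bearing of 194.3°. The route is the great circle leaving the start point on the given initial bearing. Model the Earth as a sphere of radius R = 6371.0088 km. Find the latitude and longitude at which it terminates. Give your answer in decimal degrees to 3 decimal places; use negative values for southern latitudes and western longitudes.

The arc subtends δ = 351.9/6371.0088 = 0.055235 rad at the centre.
Converting: φ₁ = -0.245760 rad, θ = 3.391175 rad.
Destination latitude: φ₂ = arcsin( sin φ₁ cos δ + cos φ₁ sin δ cos θ ) = arcsin(-0.294811) = -17.146°.
Δλ = atan2( sin θ sin δ cos φ₁ , cos δ − sin φ₁ sin φ₂ ) = atan2(-0.013226, 0.926749) = -0.014271 rad = -0.818°.
λ₂ = λ₁ + Δλ = -123.626°.

latitude -17.146°, longitude -123.626°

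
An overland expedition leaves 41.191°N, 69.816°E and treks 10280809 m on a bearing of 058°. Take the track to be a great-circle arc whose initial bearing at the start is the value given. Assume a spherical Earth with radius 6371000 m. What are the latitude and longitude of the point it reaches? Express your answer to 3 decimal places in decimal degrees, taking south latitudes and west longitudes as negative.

δ = 10280809/6371000 = 1.613688 rad (92.4575°).
Start latitude φ₁ = 0.718919 rad; initial bearing θ = 1.012291 rad.
Applying the spherical law of cosines for sides, sin φ₂ = sin φ₁ cos δ + cos φ₁ sin δ cos θ = 0.370168, so φ₂ = 21.726°.
For the longitude increment, Δλ = atan2( sin θ sin δ cos φ₁, cos δ − sin φ₁ sin φ₂ ) = atan2(0.637585, -0.286661) = 114.209°.
λ₂ = 69.816° + 114.209° = 184.025°, normalized to (−180°, 180°] → -175.975°.

latitude 21.726°, longitude -175.975°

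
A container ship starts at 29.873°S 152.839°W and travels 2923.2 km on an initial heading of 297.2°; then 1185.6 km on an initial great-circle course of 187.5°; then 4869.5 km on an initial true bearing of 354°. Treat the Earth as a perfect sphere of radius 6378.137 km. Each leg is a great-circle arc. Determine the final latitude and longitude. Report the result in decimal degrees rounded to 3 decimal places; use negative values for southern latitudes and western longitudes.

Apply the spherical direct solution leg by leg, carrying full precision between legs.
Leg 1: from (-29.873°, -152.839°), δ = 2923.2/6378.137 = 0.458316 rad, θ = 297.2° → φ = -15.742°, λ = -176.971°.
Leg 2: from (-15.742°, -176.971°), δ = 1185.6/6378.137 = 0.185885 rad, θ = 187.5° → φ = -26.295°, λ = -178.513°.
Leg 3: from (-26.295°, -178.513°), δ = 4869.5/6378.137 = 0.763467 rad, θ = 354° → φ = 17.244°, λ = 177.147°.

latitude 17.244°, longitude 177.147°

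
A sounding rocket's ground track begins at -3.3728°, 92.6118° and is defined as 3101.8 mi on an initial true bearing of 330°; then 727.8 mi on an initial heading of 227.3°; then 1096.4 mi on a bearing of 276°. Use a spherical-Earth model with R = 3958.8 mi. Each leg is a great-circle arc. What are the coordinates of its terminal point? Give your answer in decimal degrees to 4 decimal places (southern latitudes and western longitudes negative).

Apply the spherical direct solution leg by leg, carrying full precision between legs.
Leg 1: from (-3.3728°, 92.6118°), δ = 3101.8/3958.8 = 0.783520 rad, θ = 330° → φ = 34.6446°, λ = 67.2113°.
Leg 2: from (34.6446°, 67.2113°), δ = 727.8/3958.8 = 0.183844 rad, θ = 227.3° → φ = 27.1880°, λ = 58.5243°.
Leg 3: from (27.1880°, 58.5243°), δ = 1096.4/3958.8 = 0.276953 rad, θ = 276° → φ = 27.7052°, λ = 40.6372°.

latitude 27.7052°, longitude 40.6372°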